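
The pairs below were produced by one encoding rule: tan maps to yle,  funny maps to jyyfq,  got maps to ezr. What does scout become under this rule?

efznd

The output letters match the input read backwards, each shifted +11: tan reversed is nat. The word is reversed, then every letter is shifted forward by 11.
Applying it to scout: reverse → tuocs; then shift: t+11=e, u+11=f, o+11=z, c+11=n, s+11=d.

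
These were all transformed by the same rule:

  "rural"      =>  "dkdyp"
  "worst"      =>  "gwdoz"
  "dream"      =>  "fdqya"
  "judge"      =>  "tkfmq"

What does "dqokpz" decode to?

r(17)→d(3) and u(20)→k(10) fit y≡11x+24 (mod 26); the inverse of 11 mod 26 is 19. This is an affine cipher: with a=0,…,z=25, each position x becomes (11x+24) mod 26.
Decoding dqokpz: d(3)→19·(3−24)≡17=r; q(16)→19·(16−24)≡4=e; o(14)→19·(14−24)≡18=s; k(10)→19·(10−24)≡20=u; p(15)→19·(15−24)≡11=l; z(25)→19·(25−24)≡19=t (all mod 26).

result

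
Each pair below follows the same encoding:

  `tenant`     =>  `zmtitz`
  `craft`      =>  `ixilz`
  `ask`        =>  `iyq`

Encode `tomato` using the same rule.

Two shifts are in play — +8 for a/e/i/o/u, +6 for every other letter.
Applying it to tomato: t(cons)+6=z, o(vowel)+8=w, m(cons)+6=s, a(vowel)+8=i, t(cons)+6=z, o(vowel)+8=w.

zwsizw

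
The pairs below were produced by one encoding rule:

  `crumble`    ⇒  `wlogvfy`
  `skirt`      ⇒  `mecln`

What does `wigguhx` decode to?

command

Each letter is shifted forward by 20 in the alphabet (a Caesar shift of +20).
Decoding wigguhx: w−20=c, i−20=o, g−20=m, g−20=m, u−20=a, h−20=n, x−20=d.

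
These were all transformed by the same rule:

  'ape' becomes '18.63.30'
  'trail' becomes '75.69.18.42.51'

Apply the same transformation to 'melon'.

The formula is n = 3×(alphabet index, a=1) + 15.
Applying it to melon: m=13→54, e=5→30, l=12→51, o=15→60, n=14→57.

54.30.51.60.57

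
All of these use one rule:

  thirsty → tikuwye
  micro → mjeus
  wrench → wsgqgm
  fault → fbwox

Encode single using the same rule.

sjpjpj

Each letter shifts forward by its position index (0, 1, 2, …) — the shift grows by one for each successive letter.
Applying it to single: s+0=s, i+1=j, n+2=p, g+3=j, l+4=p, e+5=j.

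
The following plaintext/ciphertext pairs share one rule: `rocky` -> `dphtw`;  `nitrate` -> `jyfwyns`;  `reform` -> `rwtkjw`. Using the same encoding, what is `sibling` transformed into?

The word is reversed, then every letter is shifted forward by 5.
On sibling: reverse → gnilbis; then shift: g+5=l, n+5=s, i+5=n, l+5=q, b+5=g, i+5=n, s+5=x.

lsnqgnx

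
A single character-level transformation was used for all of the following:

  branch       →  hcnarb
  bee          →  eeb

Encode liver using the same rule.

The output letters match the input read backwards: branch reversed is hcnarb. The word is simply reversed.
Applying it to liver: reverse → revil.

revil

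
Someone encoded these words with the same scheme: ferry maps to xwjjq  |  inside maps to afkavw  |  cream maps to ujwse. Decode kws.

sea

Compare letters: f→x is +18, e→w is +18, r→j is +18 — a constant shift. It's a constant shift of +18 (ROT18).
Reversing it on kws: k−18=s, w−18=e, s−18=a.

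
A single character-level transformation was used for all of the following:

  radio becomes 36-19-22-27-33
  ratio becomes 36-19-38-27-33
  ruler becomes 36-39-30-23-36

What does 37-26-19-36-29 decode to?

r is letter #18 and maps to 36: an offset of 18. Each letter is replaced by its alphabet position (a=1..z=26) + 18.
Reversing it on 37-26-19-36-29: 37→(37−18)÷1=19=s, 26→(26−18)÷1=8=h, 19→(19−18)÷1=1=a, 36→(36−18)÷1=18=r, 29→(29−18)÷1=11=k.

shark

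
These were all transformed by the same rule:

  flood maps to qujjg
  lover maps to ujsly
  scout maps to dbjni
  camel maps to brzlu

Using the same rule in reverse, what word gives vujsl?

Each letter's alphabet position (a=0..z=25) is mapped through 5·x+17 mod 26 — an affine cipher.
Decoding vujsl: v(21)→21·(21−17)≡6=g; u(20)→21·(20−17)≡11=l; j(9)→21·(9−17)≡14=o; s(18)→21·(18−17)≡21=v; l(11)→21·(11−17)≡4=e (all mod 26).

glove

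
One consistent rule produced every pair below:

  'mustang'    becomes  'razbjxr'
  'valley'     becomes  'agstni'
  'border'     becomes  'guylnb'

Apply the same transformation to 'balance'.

ggsiwmp

In mustang: m→r is +5, u→a is +6, s→z is +7, t→b is +8 — the shift increases by 1 each position. Letter i (0-indexed) is shifted by i+5, so successive shifts are 5, 6, 7, ….
On balance: b+5=g, a+6=g, l+7=s, a+8=i, n+9=w, c+10=m, e+11=p.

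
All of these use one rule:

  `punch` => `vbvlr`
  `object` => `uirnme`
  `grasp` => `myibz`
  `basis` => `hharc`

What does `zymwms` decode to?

In punch: p→v is +6, u→b is +7, n→v is +8, c→l is +9 — the shift increases by 1 each position. The shift increases by 1 at each position, starting from +6: 6, 7, 8, ….
Decoding zymwms: z−6=t, y−7=r, m−8=e, w−9=n, m−10=c, s−11=h.

trench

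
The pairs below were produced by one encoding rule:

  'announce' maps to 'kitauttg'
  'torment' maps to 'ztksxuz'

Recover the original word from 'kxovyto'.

The output letters match the input read backwards, each shifted +6: announce reversed is ecnuonna. Two steps: reverse the string, then apply a Caesar shift of +6.
Reversing it on kxovyto: shift back: k−6=e, x−6=r, o−6=i, v−6=p, y−6=s, t−6=n, o−6=i → eripsni; then reverse → inspire.

inspire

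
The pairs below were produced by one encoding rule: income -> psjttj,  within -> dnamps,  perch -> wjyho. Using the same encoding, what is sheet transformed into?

Shifts by position in income: pos 0: i→p (+7), pos 1: n→s (+5), pos 2: c→j (+7), pos 3: o→t (+5) — repeating every 2. A repeating key of period 2 is used — shifts +7, +5 over and over.
On sheet: s+7=z, h+5=m, e+7=l, e+5=j, t+7=a.

zmlja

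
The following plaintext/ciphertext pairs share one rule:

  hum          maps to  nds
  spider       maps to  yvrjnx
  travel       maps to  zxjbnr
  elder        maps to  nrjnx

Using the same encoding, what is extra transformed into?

The shift depends on letter class: consonant h→n is +6, but vowel u→d is +9. The rule splits by letter class: vowels +9, consonants +6.
For extra: e(vowel)+9=n, x(cons)+6=d, t(cons)+6=z, r(cons)+6=x, a(vowel)+9=j.

ndzxj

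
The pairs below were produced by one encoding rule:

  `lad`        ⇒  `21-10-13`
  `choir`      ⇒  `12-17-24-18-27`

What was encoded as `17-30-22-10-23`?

l is letter #12 and maps to 21: an offset of 9. The number is (letter's place in the alphabet, a=1) + 9.
Undoing it on 17-30-22-10-23: 17→(17−9)÷1=8=h, 30→(30−9)÷1=21=u, 22→(22−9)÷1=13=m, 10→(10−9)÷1=1=a, 23→(23−9)÷1=14=n.

human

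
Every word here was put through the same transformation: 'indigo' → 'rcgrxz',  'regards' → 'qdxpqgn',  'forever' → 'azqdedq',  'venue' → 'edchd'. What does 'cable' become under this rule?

i(8)→r(17) and n(13)→c(2) fit y≡23x+15 (mod 26); the inverse of 23 mod 26 is 17. Treating letters as 0–25, the rule is x ↦ 23x + 15 (mod 26).
On cable: c(2)→23·2+15≡9=j; a(0)→23·0+15≡15=p; b(1)→23·1+15≡12=m; l(11)→23·11+15≡8=i; e(4)→23·4+15≡3=d (all mod 26).

jpmid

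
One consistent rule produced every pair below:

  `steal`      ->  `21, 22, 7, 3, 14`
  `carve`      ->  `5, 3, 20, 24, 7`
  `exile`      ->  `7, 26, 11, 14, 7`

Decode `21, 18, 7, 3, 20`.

The number is (letter's place in the alphabet, a=1) + 2.
Decoding 21, 18, 7, 3, 20: 21→(21−2)÷1=19=s, 18→(18−2)÷1=16=p, 7→(7−2)÷1=5=e, 3→(3−2)÷1=1=a, 20→(20−2)÷1=18=r.

spear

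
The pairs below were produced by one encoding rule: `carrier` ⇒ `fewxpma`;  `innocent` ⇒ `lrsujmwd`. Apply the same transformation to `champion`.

flfswqxx

In carrier: c→f is +3, a→e is +4, r→w is +5, r→x is +6 — the shift increases by 1 each position. The shift increases by 1 at each position, starting from +3: 3, 4, 5, ….
Applying it to champion: c+3=f, h+4=l, a+5=f, m+6=s, p+7=w, i+8=q, o+9=x, n+10=x.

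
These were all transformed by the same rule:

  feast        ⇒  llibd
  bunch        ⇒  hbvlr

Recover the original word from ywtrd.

split

In feast: f→l is +6, e→l is +7, a→i is +8, s→b is +9 — the shift increases by 1 each position. Letter i (0-indexed) is shifted by i+6, so successive shifts are 6, 7, 8, ….
Undoing it on ywtrd: y−6=s, w−7=p, t−8=l, r−9=i, d−10=t.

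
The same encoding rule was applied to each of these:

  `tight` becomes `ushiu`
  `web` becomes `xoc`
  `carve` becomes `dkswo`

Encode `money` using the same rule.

nyooz

The shift depends on letter class: consonant t→u is +1, but vowel i→s is +10. Two shifts are in play — +10 for a/e/i/o/u, +1 for every other letter.
On money: m(cons)+1=n, o(vowel)+10=y, n(cons)+1=o, e(vowel)+10=o, y(cons)+1=z.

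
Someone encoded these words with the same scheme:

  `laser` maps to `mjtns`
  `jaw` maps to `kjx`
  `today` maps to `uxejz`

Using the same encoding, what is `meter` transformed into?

The shift depends on letter class: consonant l→m is +1, but vowel a→j is +9. Two shifts are in play — +9 for a/e/i/o/u, +1 for every other letter.
For meter: m(cons)+1=n, e(vowel)+9=n, t(cons)+1=u, e(vowel)+9=n, r(cons)+1=s.

nnuns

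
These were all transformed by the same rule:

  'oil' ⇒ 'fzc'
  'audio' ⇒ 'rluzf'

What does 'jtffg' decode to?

Compare letters: o→f is +17, i→z is +17, l→c is +17 — a constant shift. Every letter moves 17 places later in the alphabet, wrapping around z→a.
Decoding jtffg: j−17=s, t−17=c, f−17=o, f−17=o, g−17=p.

scoop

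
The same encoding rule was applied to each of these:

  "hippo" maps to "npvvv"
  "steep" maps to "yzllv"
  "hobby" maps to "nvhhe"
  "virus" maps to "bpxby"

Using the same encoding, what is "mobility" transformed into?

svhprpze

The shift depends on letter class: consonant h→n is +6, but vowel i→p is +7. Vowels shift forward by 7 and consonants shift forward by 6.
For mobility: m(cons)+6=s, o(vowel)+7=v, b(cons)+6=h, i(vowel)+7=p, l(cons)+6=r, i(vowel)+7=p, t(cons)+6=z, y(cons)+6=e.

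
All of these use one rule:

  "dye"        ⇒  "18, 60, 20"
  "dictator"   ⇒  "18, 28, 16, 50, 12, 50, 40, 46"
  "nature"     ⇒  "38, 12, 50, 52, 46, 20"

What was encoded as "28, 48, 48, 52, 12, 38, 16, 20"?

d(#4)→18 and y(#25)→60: differences scale by 2, so n = 2·pos + 10. The formula is n = 2×(alphabet index, a=1) + 10.
Decoding 28, 48, 48, 52, 12, 38, 16, 20: 28→(28−10)÷2=9=i, 48→(48−10)÷2=19=s, 48→(48−10)÷2=19=s, 52→(52−10)÷2=21=u, 12→(12−10)÷2=1=a, 38→(38−10)÷2=14=n, 16→(16−10)÷2=3=c, 20→(20−10)÷2=5=e.

issuance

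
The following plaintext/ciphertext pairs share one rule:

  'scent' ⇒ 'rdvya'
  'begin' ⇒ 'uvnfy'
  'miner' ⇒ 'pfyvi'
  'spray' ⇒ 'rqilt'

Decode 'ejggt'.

fully

s(18)→r(17) and c(2)→d(3) fit y≡9x+11 (mod 26); the inverse of 9 mod 26 is 3. Each letter's alphabet position (a=0..z=25) is mapped through 9·x+11 mod 26 — an affine cipher.
Reversing it on ejggt: e(4)→3·(4−11)≡5=f; j(9)→3·(9−11)≡20=u; g(6)→3·(6−11)≡11=l; g(6)→3·(6−11)≡11=l; t(19)→3·(19−11)≡24=y (all mod 26).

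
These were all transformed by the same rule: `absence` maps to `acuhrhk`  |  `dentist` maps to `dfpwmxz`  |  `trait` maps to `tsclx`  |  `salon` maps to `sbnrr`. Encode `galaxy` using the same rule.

In absence: a→a is +0, b→c is +1, s→u is +2, e→h is +3 — the shift increases by 1 each position. The shift increases by 1 at each position, starting from +0: 0, 1, 2, ….
On galaxy: g+0=g, a+1=b, l+2=n, a+3=d, x+4=b, y+5=d.

gbndbd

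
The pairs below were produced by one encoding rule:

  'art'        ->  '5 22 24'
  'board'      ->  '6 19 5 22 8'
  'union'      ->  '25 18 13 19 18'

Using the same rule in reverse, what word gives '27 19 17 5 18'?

woman

a is letter #1 and maps to 5: an offset of 4. Letters become their 1-based position plus 4 (so a→5, b→6, …).
Decoding 27 19 17 5 18: 27→(27−4)÷1=23=w, 19→(19−4)÷1=15=o, 17→(17−4)÷1=13=m, 5→(5−4)÷1=1=a, 18→(18−4)÷1=14=n.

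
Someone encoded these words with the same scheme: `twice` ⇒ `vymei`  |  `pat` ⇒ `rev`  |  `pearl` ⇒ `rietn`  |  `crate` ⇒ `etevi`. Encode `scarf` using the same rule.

ueeth

The shift depends on letter class: consonant t→v is +2, but vowel i→m is +4. The rule splits by letter class: vowels +4, consonants +2.
For scarf: s(cons)+2=u, c(cons)+2=e, a(vowel)+4=e, r(cons)+2=t, f(cons)+2=h.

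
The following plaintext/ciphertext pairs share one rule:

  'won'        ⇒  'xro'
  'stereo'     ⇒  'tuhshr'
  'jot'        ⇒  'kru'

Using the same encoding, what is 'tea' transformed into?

The shift depends on letter class: consonant w→x is +1, but vowel o→r is +3. The rule splits by letter class: vowels +3, consonants +1.
On tea: t(cons)+1=u, e(vowel)+3=h, a(vowel)+3=d.

uhd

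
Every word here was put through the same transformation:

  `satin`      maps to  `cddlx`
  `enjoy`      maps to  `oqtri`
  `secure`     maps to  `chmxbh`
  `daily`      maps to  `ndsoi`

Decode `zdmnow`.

Shifts by position in satin: pos 0: s→c (+10), pos 1: a→d (+3), pos 2: t→d (+10), pos 3: i→l (+3) — repeating every 2. It's a Vigenère-style cipher with numeric key [10,3]: position i shifts by key[i mod 2].
Reversing it on zdmnow: z−10=p, d−3=a, m−10=c, n−3=k, o−10=e, w−3=t.

packet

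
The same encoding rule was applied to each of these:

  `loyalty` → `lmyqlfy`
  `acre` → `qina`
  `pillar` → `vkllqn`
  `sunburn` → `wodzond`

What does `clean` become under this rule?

ilaqd

l(11)→l(11) and o(14)→m(12) fit y≡9x+16 (mod 26); the inverse of 9 mod 26 is 3. Each letter's alphabet position (a=0..z=25) is mapped through 9·x+16 mod 26 — an affine cipher.
For clean: c(2)→9·2+16≡8=i; l(11)→9·11+16≡11=l; e(4)→9·4+16≡0=a; a(0)→9·0+16≡16=q; n(13)→9·13+16≡3=d (all mod 26).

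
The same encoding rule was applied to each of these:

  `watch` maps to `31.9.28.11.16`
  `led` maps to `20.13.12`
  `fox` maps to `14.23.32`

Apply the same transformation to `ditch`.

12.17.28.11.16

w is letter #23 and maps to 31: an offset of 8. The number is (letter's place in the alphabet, a=1) + 8.
On ditch: d=4→12, i=9→17, t=20→28, c=3→11, h=8→16.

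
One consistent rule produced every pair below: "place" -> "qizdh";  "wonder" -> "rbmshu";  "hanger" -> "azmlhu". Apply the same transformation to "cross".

p(15)→q(16) and l(11)→i(8) fit y≡15x+25 (mod 26); the inverse of 15 mod 26 is 7. Each letter's alphabet position (a=0..z=25) is mapped through 15·x+25 mod 26 — an affine cipher.
For cross: c(2)→15·2+25≡3=d; r(17)→15·17+25≡20=u; o(14)→15·14+25≡1=b; s(18)→15·18+25≡9=j; s(18)→15·18+25≡9=j (all mod 26).

dubjj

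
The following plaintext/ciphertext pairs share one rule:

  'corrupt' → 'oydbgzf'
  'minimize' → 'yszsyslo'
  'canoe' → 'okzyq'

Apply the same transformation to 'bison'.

nseyz

Shifts by position in corrupt: pos 0: c→o (+12), pos 1: o→y (+10), pos 2: r→d (+12), pos 3: r→b (+10) — repeating every 2. A repeating key of period 2 is used — shifts +12, +10 over and over.
On bison: b+12=n, i+10=s, s+12=e, o+10=y, n+12=z.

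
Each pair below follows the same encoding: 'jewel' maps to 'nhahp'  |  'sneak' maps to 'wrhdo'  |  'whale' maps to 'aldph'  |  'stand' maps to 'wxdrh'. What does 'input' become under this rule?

The shift depends on letter class: consonant j→n is +4, but vowel e→h is +3. Vowels shift forward by 3 and consonants shift forward by 4.
For input: i(vowel)+3=l, n(cons)+4=r, p(cons)+4=t, u(vowel)+3=x, t(cons)+4=x.

lrtxx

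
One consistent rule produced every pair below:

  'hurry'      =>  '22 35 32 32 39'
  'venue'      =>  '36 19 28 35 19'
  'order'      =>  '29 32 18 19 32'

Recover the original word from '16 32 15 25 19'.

brake

The number is (letter's place in the alphabet, a=1) + 14.
Undoing it on 16 32 15 25 19: 16→(16−14)÷1=2=b, 32→(32−14)÷1=18=r, 15→(15−14)÷1=1=a, 25→(25−14)÷1=11=k, 19→(19−14)÷1=5=e.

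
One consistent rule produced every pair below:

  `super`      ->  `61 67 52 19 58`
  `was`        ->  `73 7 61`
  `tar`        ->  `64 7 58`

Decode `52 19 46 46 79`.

s(#19)→61 and u(#21)→67: differences scale by 3, so n = 3·pos + 4. Each letter becomes 3×(its alphabet position, a=1..z=26) + 4.
Decoding 52 19 46 46 79: 52→(52−4)÷3=16=p, 19→(19−4)÷3=5=e, 46→(46−4)÷3=14=n, 46→(46−4)÷3=14=n, 79→(79−4)÷3=25=y.

penny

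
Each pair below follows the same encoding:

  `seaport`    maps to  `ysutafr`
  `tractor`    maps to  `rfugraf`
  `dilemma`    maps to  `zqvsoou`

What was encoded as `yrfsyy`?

stress

s(18)→y(24) and e(4)→s(18) fit y≡19x+20 (mod 26); the inverse of 19 mod 26 is 11. Each letter's alphabet position (a=0..z=25) is mapped through 19·x+20 mod 26 — an affine cipher.
Undoing it on yrfsyy: y(24)→11·(24−20)≡18=s; r(17)→11·(17−20)≡19=t; f(5)→11·(5−20)≡17=r; s(18)→11·(18−20)≡4=e; y(24)→11·(24−20)≡18=s; y(24)→11·(24−20)≡18=s (all mod 26).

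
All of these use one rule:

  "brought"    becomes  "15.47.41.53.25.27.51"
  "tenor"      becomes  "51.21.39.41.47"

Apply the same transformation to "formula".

23.41.47.37.53.35.13

With a=1..z=26, the number is 2·pos + 11.
For formula: f=6→23, o=15→41, r=18→47, m=13→37, u=21→53, l=12→35, a=1→13.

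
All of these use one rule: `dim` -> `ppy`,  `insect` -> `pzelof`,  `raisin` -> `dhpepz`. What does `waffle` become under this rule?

The shift depends on letter class: consonant d→p is +12, but vowel i→p is +7. Vowels shift forward by 7 and consonants shift forward by 12.
Applying it to waffle: w(cons)+12=i, a(vowel)+7=h, f(cons)+12=r, f(cons)+12=r, l(cons)+12=x, e(vowel)+7=l.

ihrrxl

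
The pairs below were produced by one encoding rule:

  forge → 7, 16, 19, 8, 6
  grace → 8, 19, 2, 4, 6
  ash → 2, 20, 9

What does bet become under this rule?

3, 6, 21

f is letter #6 and maps to 7: an offset of 1. Each letter is replaced by its alphabet position (a=1..z=26) + 1.
On bet: b=2→3, e=5→6, t=20→21.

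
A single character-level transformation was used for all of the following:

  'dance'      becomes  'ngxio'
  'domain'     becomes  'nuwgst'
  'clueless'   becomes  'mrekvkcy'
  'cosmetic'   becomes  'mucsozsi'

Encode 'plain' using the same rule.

A repeating key of period 2 is used — shifts +10, +6 over and over.
For plain: p+10=z, l+6=r, a+10=k, i+6=o, n+10=x.

zrkox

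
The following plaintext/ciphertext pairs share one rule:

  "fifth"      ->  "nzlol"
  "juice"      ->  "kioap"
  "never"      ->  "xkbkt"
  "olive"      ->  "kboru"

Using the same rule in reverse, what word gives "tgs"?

The output letters match the input read backwards, each shifted +6: fifth reversed is htfif. The word is reversed, then every letter is shifted forward by 6.
Undoing it on tgs: shift back: t−6=n, g−6=a, s−6=m → nam; then reverse → man.

man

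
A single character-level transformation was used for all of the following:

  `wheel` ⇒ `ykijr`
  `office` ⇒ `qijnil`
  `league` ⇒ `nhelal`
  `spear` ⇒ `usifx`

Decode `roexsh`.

plasma

In wheel: w→y is +2, h→k is +3, e→i is +4, e→j is +5 — the shift increases by 1 each position. The shift increases by 1 at each position, starting from +2: 2, 3, 4, ….
Decoding roexsh: r−2=p, o−3=l, e−4=a, x−5=s, s−6=m, h−7=a.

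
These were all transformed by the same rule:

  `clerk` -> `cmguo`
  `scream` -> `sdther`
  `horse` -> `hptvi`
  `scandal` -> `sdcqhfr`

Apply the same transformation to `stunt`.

suwqx

In clerk: c→c is +0, l→m is +1, e→g is +2, r→u is +3 — the shift increases by 1 each position. Each letter shifts forward by its position index (0, 1, 2, …) — the shift grows by one for each successive letter.
Applying it to stunt: s+0=s, t+1=u, u+2=w, n+3=q, t+4=x.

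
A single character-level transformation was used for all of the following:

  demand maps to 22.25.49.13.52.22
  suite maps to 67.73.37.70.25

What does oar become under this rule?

55.13.64

d(#4)→22 and e(#5)→25: differences scale by 3, so n = 3·pos + 10. The formula is n = 3×(alphabet index, a=1) + 10.
On oar: o=15→55, a=1→13, r=18→64.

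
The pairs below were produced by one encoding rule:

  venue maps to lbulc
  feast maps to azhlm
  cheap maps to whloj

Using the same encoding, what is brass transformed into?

zzhyi

The output letters match the input read backwards, each shifted +7: venue reversed is eunev. The word is reversed, then every letter is shifted forward by 7.
On brass: reverse → ssarb; then shift: s+7=z, s+7=z, a+7=h, r+7=y, b+7=i.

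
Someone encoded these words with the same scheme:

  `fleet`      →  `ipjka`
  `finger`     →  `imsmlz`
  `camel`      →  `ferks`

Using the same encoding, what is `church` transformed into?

In fleet: f→i is +3, l→p is +4, e→j is +5, e→k is +6 — the shift increases by 1 each position. Each letter shifts forward by (position + 3), i.e. 3, 4, 5, … — the shift grows by one for each successive letter.
On church: c+3=f, h+4=l, u+5=z, r+6=x, c+7=j, h+8=p.

flzxjp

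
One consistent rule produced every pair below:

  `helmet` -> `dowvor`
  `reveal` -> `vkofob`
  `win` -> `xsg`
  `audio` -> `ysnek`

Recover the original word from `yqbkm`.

The output letters match the input read backwards, each shifted +10: helmet reversed is temleh. Read the word backwards and shift each letter +10.
Decoding yqbkm: shift back: y−10=o, q−10=g, b−10=r, k−10=a, m−10=c → ograc; then reverse → cargo.

cargo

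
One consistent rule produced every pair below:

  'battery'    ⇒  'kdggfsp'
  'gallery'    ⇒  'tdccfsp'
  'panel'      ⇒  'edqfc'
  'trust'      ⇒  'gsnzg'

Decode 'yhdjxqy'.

diamond

This is an affine cipher: with a=0,…,z=25, each position x becomes (7x+3) mod 26.
Undoing it on yhdjxqy: y(24)→15·(24−3)≡3=d; h(7)→15·(7−3)≡8=i; d(3)→15·(3−3)≡0=a; j(9)→15·(9−3)≡12=m; x(23)→15·(23−3)≡14=o; q(16)→15·(16−3)≡13=n; y(24)→15·(24−3)≡3=d (all mod 26).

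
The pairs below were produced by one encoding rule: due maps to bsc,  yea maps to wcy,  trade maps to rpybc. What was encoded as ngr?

pit

Compare letters: d→b is +24, u→s is +24, e→c is +24 — a constant shift. It's a constant shift of +24 (ROT24).
Decoding ngr: n−24=p, g−24=i, r−24=t.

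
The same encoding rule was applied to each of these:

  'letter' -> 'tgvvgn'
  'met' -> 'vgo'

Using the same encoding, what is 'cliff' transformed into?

Read the word backwards and shift each letter +2.
Applying it to cliff: reverse → ffilc; then shift: f+2=h, f+2=h, i+2=k, l+2=n, c+2=e.

hhkne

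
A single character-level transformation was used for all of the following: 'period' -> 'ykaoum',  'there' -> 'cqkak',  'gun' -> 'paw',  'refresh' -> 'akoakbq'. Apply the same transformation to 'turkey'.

The shift depends on letter class: consonant p→y is +9, but vowel e→k is +6. The rule splits by letter class: vowels +6, consonants +9.
Applying it to turkey: t(cons)+9=c, u(vowel)+6=a, r(cons)+9=a, k(cons)+9=t, e(vowel)+6=k, y(cons)+9=h.

caatkh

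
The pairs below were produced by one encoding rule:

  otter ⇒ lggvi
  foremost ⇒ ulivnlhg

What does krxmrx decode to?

Letters are reflected about the middle of the alphabet (position → 25−position): Atbash.
Reversing it on krxmrx: k↔p, r↔i, x↔c, m↔n, r↔i, x↔c.

picnic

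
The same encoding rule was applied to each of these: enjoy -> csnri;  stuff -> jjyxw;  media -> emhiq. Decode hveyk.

The output letters match the input read backwards, each shifted +4: enjoy reversed is yojne. Read the word backwards and shift each letter +4.
Decoding hveyk: shift back: h−4=d, v−4=r, e−4=a, y−4=u, k−4=g → draug; then reverse → guard.

guard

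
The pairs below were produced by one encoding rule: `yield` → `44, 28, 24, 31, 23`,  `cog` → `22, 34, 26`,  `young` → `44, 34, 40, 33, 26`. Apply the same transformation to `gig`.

Letters become their 1-based position plus 19 (so a→20, b→21, …).
For gig: g=7→26, i=9→28, g=7→26.

26, 28, 26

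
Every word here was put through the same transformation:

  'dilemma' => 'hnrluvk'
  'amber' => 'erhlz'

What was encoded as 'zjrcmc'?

In dilemma: d→h is +4, i→n is +5, l→r is +6, e→l is +7 — the shift increases by 1 each position. Letter i (0-indexed) is shifted by i+4, so successive shifts are 4, 5, 6, ….
Undoing it on zjrcmc: z−4=v, j−5=e, r−6=l, c−7=v, m−8=e, c−9=t.

velvet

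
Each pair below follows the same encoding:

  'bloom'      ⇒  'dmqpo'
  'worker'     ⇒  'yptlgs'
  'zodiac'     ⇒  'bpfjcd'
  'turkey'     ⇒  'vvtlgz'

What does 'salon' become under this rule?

ubnpp

Shifts by position in bloom: pos 0: b→d (+2), pos 1: l→m (+1), pos 2: o→q (+2), pos 3: o→p (+1) — repeating every 2. It's a Vigenère-style cipher with numeric key [2,1]: position i shifts by key[i mod 2].
On salon: s+2=u, a+1=b, l+2=n, o+1=p, n+2=p.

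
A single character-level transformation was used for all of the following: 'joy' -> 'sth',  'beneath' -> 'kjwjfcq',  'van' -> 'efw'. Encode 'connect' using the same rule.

The shift depends on letter class: consonant j→s is +9, but vowel o→t is +5. Vowels shift forward by 5 and consonants shift forward by 9.
For connect: c(cons)+9=l, o(vowel)+5=t, n(cons)+9=w, n(cons)+9=w, e(vowel)+5=j, c(cons)+9=l, t(cons)+9=c.

ltwwjlc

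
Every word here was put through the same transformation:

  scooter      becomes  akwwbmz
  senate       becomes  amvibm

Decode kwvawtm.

console

Every letter moves 8 places later in the alphabet, wrapping around z→a.
Undoing it on kwvawtm: k−8=c, w−8=o, v−8=n, a−8=s, w−8=o, t−8=l, m−8=e.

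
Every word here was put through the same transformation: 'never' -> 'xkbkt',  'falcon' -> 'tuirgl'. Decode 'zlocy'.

The output letters match the input read backwards, each shifted +6: never reversed is reven. Two steps: reverse the string, then apply a Caesar shift of +6.
Undoing it on zlocy: shift back: z−6=t, l−6=f, o−6=i, c−6=w, y−6=s → tfiws; then reverse → swift.

swift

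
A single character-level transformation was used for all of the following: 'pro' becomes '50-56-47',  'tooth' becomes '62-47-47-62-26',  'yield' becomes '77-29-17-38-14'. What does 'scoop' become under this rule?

59-11-47-47-50

Each letter becomes 3×(its alphabet position, a=1..z=26) + 2.
Applying it to scoop: s=19→59, c=3→11, o=15→47, o=15→47, p=16→50.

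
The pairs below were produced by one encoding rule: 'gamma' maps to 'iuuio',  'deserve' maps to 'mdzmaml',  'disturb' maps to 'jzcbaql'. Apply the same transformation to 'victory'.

The output letters match the input read backwards, each shifted +8: gamma reversed is ammag. The word is reversed, then every letter is shifted forward by 8.
Applying it to victory: reverse → yrotciv; then shift: y+8=g, r+8=z, o+8=w, t+8=b, c+8=k, i+8=q, v+8=d.

gzwbkqd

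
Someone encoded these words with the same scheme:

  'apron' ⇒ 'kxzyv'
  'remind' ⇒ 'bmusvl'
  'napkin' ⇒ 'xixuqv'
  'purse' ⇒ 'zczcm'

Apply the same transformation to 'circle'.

mqzmtm

Shifts by position in apron: pos 0: a→k (+10), pos 1: p→x (+8), pos 2: r→z (+8), pos 3: o→y (+10), pos 4: n→v (+8) — repeating every 3. It's a Vigenère-style cipher with numeric key [10,8,8]: position i shifts by key[i mod 3].
Applying it to circle: c+10=m, i+8=q, r+8=z, c+10=m, l+8=t, e+8=m.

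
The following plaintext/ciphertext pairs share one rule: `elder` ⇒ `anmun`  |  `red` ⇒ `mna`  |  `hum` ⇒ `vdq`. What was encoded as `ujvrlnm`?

decimal

The word is reversed, then every letter is shifted forward by 9.
Reversing it on ujvrlnm: shift back: u−9=l, j−9=a, v−9=m, r−9=i, l−9=c, n−9=e, m−9=d → lamiced; then reverse → decimal.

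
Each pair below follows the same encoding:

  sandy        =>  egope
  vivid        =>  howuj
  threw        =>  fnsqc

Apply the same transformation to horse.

A repeating key of period 3 is used — shifts +12, +6, +1 over and over.
Applying it to horse: h+12=t, o+6=u, r+1=s, s+12=e, e+6=k.

tusek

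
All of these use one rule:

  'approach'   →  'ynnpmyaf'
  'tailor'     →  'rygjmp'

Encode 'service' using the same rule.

qcptgac

Compare letters: a→y is +24, p→n is +24, p→n is +24 — a constant shift. This is a Caesar cipher with shift 24.
Applying it to service: s+24=q, e+24=c, r+24=p, v+24=t, i+24=g, c+24=a, e+24=c.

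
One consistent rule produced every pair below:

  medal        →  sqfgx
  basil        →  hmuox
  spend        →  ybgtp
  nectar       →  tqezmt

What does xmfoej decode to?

radish

Shifts by position in medal: pos 0: m→s (+6), pos 1: e→q (+12), pos 2: d→f (+2), pos 3: a→g (+6), pos 4: l→x (+12) — repeating every 3. A repeating key of period 3 is used — shifts +6, +12, +2 over and over.
Reversing it on xmfoej: x−6=r, m−12=a, f−2=d, o−6=i, e−12=s, j−2=h.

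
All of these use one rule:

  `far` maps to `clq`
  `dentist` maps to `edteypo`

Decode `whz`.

owl

Two steps: reverse the string, then apply a Caesar shift of +11.
Decoding whz: shift back: w−11=l, h−11=w, z−11=o → lwo; then reverse → owl.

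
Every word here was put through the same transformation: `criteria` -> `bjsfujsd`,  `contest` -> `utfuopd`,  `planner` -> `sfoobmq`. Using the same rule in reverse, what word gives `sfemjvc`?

The output letters match the input read backwards, each shifted +1: criteria reversed is airetirc. The word is reversed, then every letter is shifted forward by 1.
Undoing it on sfemjvc: shift back: s−1=r, f−1=e, e−1=d, m−1=l, j−1=i, v−1=u, c−1=b → redliub; then reverse → builder.

builder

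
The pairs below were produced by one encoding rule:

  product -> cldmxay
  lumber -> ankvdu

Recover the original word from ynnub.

sleep

Read the word backwards and shift each letter +9.
Decoding ynnub: shift back: y−9=p, n−9=e, n−9=e, u−9=l, b−9=s → peels; then reverse → sleep.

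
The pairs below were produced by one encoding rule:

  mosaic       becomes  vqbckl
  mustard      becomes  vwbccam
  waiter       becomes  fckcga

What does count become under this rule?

The shift depends on letter class: consonant m→v is +9, but vowel o→q is +2. The rule splits by letter class: vowels +2, consonants +9.
For count: c(cons)+9=l, o(vowel)+2=q, u(vowel)+2=w, n(cons)+9=w, t(cons)+9=c.

lqwwc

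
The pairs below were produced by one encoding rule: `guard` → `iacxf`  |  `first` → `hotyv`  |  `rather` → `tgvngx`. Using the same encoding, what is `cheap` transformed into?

enggr

Shifts by position in guard: pos 0: g→i (+2), pos 1: u→a (+6), pos 2: a→c (+2), pos 3: r→x (+6) — repeating every 2. It's a Vigenère-style cipher with numeric key [2,6]: position i shifts by key[i mod 2].
For cheap: c+2=e, h+6=n, e+2=g, a+6=g, p+2=r.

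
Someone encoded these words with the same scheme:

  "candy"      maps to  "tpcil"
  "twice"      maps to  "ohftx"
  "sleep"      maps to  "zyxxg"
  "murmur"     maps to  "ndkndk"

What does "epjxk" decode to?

baker

c(2)→t(19) and a(0)→p(15) fit y≡15x+15 (mod 26); the inverse of 15 mod 26 is 7. Each letter's alphabet position (a=0..z=25) is mapped through 15·x+15 mod 26 — an affine cipher.
Decoding epjxk: e(4)→7·(4−15)≡1=b; p(15)→7·(15−15)≡0=a; j(9)→7·(9−15)≡10=k; x(23)→7·(23−15)≡4=e; k(10)→7·(10−15)≡17=r (all mod 26).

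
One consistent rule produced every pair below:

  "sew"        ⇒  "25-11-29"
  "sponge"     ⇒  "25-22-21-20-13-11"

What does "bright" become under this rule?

8-24-15-13-14-26

s is letter #19 and maps to 25: an offset of 6. Each letter is replaced by its alphabet position (a=1..z=26) + 6.
On bright: b=2→8, r=18→24, i=9→15, g=7→13, h=8→14, t=20→26.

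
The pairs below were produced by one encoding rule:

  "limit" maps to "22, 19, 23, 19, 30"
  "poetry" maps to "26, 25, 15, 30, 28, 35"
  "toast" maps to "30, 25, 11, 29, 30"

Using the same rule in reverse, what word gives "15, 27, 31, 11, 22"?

equal

The number is (letter's place in the alphabet, a=1) + 10.
Decoding 15, 27, 31, 11, 22: 15→(15−10)÷1=5=e, 27→(27−10)÷1=17=q, 31→(31−10)÷1=21=u, 11→(11−10)÷1=1=a, 22→(22−10)÷1=12=l.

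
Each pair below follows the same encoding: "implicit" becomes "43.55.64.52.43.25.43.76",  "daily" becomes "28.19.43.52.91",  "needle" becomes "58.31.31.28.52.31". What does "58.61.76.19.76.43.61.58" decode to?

notation

i(#9)→43 and m(#13)→55: differences scale by 3, so n = 3·pos + 16. With a=1..z=26, the number is 3·pos + 16.
Reversing it on 58.61.76.19.76.43.61.58: 58→(58−16)÷3=14=n, 61→(61−16)÷3=15=o, 76→(76−16)÷3=20=t, 19→(19−16)÷3=1=a, 76→(76−16)÷3=20=t, 43→(43−16)÷3=9=i, 61→(61−16)÷3=15=o, 58→(58−16)÷3=14=n.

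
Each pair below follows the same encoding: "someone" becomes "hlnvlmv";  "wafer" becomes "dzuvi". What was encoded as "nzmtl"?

This is the alphabet-reversal cipher (Atbash): a becomes z, b becomes y, etc.
Undoing it on nzmtl: n↔m, z↔a, m↔n, t↔g, l↔o.

mango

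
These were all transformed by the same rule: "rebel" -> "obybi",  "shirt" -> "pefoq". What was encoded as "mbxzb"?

peace

Compare letters: r→o is +23, e→b is +23, b→y is +23 — a constant shift. Each letter is shifted forward by 23 in the alphabet (a Caesar shift of +23).
Undoing it on mbxzb: m−23=p, b−23=e, x−23=a, z−23=c, b−23=e.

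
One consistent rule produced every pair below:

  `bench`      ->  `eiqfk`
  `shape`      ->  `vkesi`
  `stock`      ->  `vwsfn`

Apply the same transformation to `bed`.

The rule splits by letter class: vowels +4, consonants +3.
For bed: b(cons)+3=e, e(vowel)+4=i, d(cons)+3=g.

eig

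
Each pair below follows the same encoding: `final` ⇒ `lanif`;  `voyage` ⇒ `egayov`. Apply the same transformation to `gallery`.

yrellag

The word is simply reversed.
Applying it to gallery: reverse → yrellag.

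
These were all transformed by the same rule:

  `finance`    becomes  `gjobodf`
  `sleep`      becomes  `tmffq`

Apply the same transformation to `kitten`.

Every letter moves 1 place later in the alphabet, wrapping around z→a.
For kitten: k+1=l, i+1=j, t+1=u, t+1=u, e+1=f, n+1=o.

ljuufo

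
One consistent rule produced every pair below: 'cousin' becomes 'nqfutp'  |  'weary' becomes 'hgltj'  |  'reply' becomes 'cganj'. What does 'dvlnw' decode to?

Shifts by position in cousin: pos 0: c→n (+11), pos 1: o→q (+2), pos 2: u→f (+11), pos 3: s→u (+2) — repeating every 2. The shifts repeat in a cycle of length 2: positions 0,1,… shift by +11, +2, then the pattern repeats.
Decoding dvlnw: d−11=s, v−2=t, l−11=a, n−2=l, w−11=l.

stall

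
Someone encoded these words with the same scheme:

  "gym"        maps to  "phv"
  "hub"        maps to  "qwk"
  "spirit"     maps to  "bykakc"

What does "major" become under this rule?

vcsqa

The shift depends on letter class: consonant g→p is +9, but vowel u→w is +2. Vowels shift forward by 2 and consonants shift forward by 9.
On major: m(cons)+9=v, a(vowel)+2=c, j(cons)+9=s, o(vowel)+2=q, r(cons)+9=a.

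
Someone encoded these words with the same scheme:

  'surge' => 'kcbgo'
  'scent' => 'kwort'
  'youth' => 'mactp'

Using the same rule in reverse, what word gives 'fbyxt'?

s(18)→k(10) and u(20)→c(2) fit y≡9x+4 (mod 26); the inverse of 9 mod 26 is 3. Treating letters as 0–25, the rule is x ↦ 9x + 4 (mod 26).
Reversing it on fbyxt: f(5)→3·(5−4)≡3=d; b(1)→3·(1−4)≡17=r; y(24)→3·(24−4)≡8=i; x(23)→3·(23−4)≡5=f; t(19)→3·(19−4)≡19=t (all mod 26).

drift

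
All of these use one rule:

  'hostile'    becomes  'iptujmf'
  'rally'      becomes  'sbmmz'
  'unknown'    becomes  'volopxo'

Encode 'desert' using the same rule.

Compare letters: h→i is +1, o→p is +1, s→t is +1 — a constant shift. Every letter moves 1 place later in the alphabet, wrapping around z→a.
For desert: d+1=e, e+1=f, s+1=t, e+1=f, r+1=s, t+1=u.

eftfsu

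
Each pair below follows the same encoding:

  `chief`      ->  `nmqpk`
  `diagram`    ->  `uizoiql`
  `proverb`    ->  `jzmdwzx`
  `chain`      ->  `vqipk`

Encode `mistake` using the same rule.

The output letters match the input read backwards, each shifted +8: chief reversed is feihc. The word is reversed, then every letter is shifted forward by 8.
Applying it to mistake: reverse → ekatsim; then shift: e+8=m, k+8=s, a+8=i, t+8=b, s+8=a, i+8=q, m+8=u.

msibaqu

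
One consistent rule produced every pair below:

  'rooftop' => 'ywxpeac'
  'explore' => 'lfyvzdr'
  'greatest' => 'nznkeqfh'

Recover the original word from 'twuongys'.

molecule

The shift increases by 1 at each position, starting from +7: 7, 8, 9, ….
Reversing it on twuongys: t−7=m, w−8=o, u−9=l, o−10=e, n−11=c, g−12=u, y−13=l, s−14=e.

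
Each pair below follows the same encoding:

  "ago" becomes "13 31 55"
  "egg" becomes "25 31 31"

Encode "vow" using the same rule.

With a=1..z=26, the number is 3·pos + 10.
On vow: v=22→76, o=15→55, w=23→79.

76 55 79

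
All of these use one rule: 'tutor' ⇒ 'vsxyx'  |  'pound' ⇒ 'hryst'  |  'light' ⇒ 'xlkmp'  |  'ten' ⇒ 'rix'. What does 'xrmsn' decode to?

The output letters match the input read backwards, each shifted +4: tutor reversed is rotut. Read the word backwards and shift each letter +4.
Undoing it on xrmsn: shift back: x−4=t, r−4=n, m−4=i, s−4=o, n−4=j → tnioj; then reverse → joint.

joint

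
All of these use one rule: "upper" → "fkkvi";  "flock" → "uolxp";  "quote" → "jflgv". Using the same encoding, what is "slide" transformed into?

horwv

Each letter is replaced by its mirror in the alphabet: a↔z, b↔y, c↔x, and so on (the Atbash cipher).
For slide: s↔h, l↔o, i↔r, d↔w, e↔v.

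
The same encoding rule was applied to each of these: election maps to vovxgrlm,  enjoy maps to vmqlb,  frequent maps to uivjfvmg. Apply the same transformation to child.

xsrow

Each pair mirrors across the alphabet (e↔v, l↔o, e↔v): positions sum to 25. This is the alphabet-reversal cipher (Atbash): a becomes z, b becomes y, etc.
Applying it to child: c↔x, h↔s, i↔r, l↔o, d↔w.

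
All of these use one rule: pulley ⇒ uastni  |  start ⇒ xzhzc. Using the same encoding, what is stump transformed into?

xzbuy

In pulley: p→u is +5, u→a is +6, l→s is +7, l→t is +8 — the shift increases by 1 each position. Letter i (0-indexed) is shifted by i+5, so successive shifts are 5, 6, 7, ….
Applying it to stump: s+5=x, t+6=z, u+7=b, m+8=u, p+9=y.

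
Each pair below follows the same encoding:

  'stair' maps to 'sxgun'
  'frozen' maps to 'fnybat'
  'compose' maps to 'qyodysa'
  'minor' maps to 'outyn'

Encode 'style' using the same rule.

s(18)→s(18) and t(19)→x(23) fit y≡5x+6 (mod 26); the inverse of 5 mod 26 is 21. Treating letters as 0–25, the rule is x ↦ 5x + 6 (mod 26).
For style: s(18)→5·18+6≡18=s; t(19)→5·19+6≡23=x; y(24)→5·24+6≡22=w; l(11)→5·11+6≡9=j; e(4)→5·4+6≡0=a (all mod 26).

sxwja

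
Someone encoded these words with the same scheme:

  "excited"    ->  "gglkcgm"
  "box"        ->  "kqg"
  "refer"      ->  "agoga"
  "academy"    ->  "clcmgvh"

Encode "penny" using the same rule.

The shift depends on letter class: consonant x→g is +9, but vowel e→g is +2. The rule splits by letter class: vowels +2, consonants +9.
On penny: p(cons)+9=y, e(vowel)+2=g, n(cons)+9=w, n(cons)+9=w, y(cons)+9=h.

ygwwh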